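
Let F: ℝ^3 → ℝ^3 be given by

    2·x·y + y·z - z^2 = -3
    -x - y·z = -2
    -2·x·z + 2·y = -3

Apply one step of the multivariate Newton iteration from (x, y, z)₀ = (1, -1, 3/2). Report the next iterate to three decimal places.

At (1, -1, 3/2): F = (-2.750, 2.500, -2.000).
Jacobian J = [[2·y, 2·x + z, y - 2·z], [-1, -z, -y], [-2·z, 2, -2·x]].
At the point, J = [[-2.000, 3.500, -4.000], [-1.000, -1.500, 1.000], [-3.000, 2.000, -2.000]] (det J = 6.500).
Solving J·Δ = −F gives Δ = (0.038, 2.808, 1.750).
Then the next iterate is (x, y, z)₁ = (1.038, 1.808, 3.250).

(1.038, 1.808, 3.250)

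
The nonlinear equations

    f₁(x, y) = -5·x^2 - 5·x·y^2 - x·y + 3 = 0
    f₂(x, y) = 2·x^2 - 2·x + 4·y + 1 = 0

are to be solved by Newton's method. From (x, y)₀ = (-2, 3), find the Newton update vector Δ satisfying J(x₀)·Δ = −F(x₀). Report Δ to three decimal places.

At (-2, 3): F = (79.000, 25.000).
Jacobian J = [[-10·x - 5·y^2 - y, -10·x·y - x], [4·x - 2, 4]].
At the point, J = [[-28.000, 62.000], [-10.000, 4.000]] (det J = 508.000).
Solving J·Δ = −F gives Δ = (2.429, -0.177).

(2.429, -0.177)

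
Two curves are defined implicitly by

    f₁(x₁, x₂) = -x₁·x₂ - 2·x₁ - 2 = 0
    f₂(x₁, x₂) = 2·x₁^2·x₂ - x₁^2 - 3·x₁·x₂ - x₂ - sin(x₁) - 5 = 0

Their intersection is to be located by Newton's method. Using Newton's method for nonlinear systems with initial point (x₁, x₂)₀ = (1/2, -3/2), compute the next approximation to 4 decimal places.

At (1/2, -3/2): F = (-2.2500, -2.729426).
Jacobian J = [[-x₂ - 2, -x₁], [4·x₁·x₂ - 2·x₁ - 3·x₂ - cos(x₁), 2·x₁^2 - 3·x₁ - 1]].
At the point, J = [[-0.5000, -0.5000], [-0.377583, -2.0000]] (det J = 0.811209).
Solving J·Δ = −F gives Δ = (-3.8650, -0.6350).
Then the next iterate is (x₁, x₂)₁ = (-3.3650, -2.1350).

(-3.3650, -2.1350)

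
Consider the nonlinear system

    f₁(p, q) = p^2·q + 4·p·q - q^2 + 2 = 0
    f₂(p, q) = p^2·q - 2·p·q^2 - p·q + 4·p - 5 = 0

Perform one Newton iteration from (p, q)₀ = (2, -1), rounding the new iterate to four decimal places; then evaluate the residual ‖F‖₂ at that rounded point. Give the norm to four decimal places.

At (2, -1): F = (-11.0000, -3.0000).
Jacobian J = [[2·p·q + 4·q, p^2 + 4·p - 2·q], [2·p·q - 2·q^2 - q + 4, p^2 - 4·p·q - p]].
At the point, J = [[-8.0000, 14.0000], [-1.0000, 10.0000]] (det J = -66.0000).
Solving J·Δ = −F gives Δ = (-1.0303, 0.1970).
Then the next iterate is (p, q)₁ = (0.9697, -0.8030).
Re-evaluating at (0.9697, -0.8030): F = (-2.514561, -2.348149), so ‖F‖₂ = 3.4405.

3.4405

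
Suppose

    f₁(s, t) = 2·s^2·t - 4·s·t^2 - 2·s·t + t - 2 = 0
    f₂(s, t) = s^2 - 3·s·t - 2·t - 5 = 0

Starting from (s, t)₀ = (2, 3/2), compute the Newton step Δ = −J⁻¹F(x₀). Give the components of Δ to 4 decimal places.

At (2, 3/2): F = (-12.5000, -13.0000).
Jacobian J = [[4·s·t - 4·t^2 - 2·t, 2·s^2 - 8·s·t - 2·s + 1], [2·s - 3·t, -3·s - 2]].
At the point, J = [[0.0000, -19.0000], [-0.5000, -8.0000]] (det J = -9.5000).
Solving J·Δ = −F gives Δ = (-15.4737, -0.6579).

(-15.4737, -0.6579)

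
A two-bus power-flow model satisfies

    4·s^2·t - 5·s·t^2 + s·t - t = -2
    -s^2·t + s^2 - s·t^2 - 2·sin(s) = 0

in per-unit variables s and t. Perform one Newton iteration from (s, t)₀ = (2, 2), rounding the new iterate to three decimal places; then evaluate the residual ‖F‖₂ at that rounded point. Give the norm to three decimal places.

At (2, 2): F = (-4.000, -13.81859).
Jacobian J = [[8·s·t - 5·t^2 + t, 4·s^2 - 10·s·t + s - 1], [-2·s·t + 2·s - t^2 - 2·cos(s), -s^2 - 2·s·t]].
At the point, J = [[14.000, -23.000], [-7.16771, -12.000]] (det J = -332.85725).
Solving J·Δ = −F gives Δ = (-0.811, -0.667).
Then the next iterate is (s, t)₁ = (1.189, 1.333).
Re-evaluating at (1.189, 1.333): F = (-0.77371, -4.43948), so ‖F‖₂ = 4.506.

4.506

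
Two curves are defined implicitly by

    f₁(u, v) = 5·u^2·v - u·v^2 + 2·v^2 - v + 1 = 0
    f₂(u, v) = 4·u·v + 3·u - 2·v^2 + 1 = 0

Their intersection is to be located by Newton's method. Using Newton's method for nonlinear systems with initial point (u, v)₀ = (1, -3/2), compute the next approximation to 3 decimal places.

(0.876, -0.887)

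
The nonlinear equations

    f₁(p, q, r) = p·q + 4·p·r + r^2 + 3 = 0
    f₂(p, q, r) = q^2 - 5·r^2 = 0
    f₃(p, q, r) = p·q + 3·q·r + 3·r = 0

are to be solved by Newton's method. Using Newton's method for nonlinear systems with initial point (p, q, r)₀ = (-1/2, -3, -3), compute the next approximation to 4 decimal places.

At (-1/2, -3, -3): F = (19.5000, -36.0000, 19.5000).
Jacobian J = [[q + 4·r, p, 4·p + 2·r], [0, 2·q, -10·r], [q, p + 3·r, 3·q + 3]].
At the point, J = [[-15.0000, -0.5000, -8.0000], [0.0000, -6.0000, 30.0000], [-3.0000, -9.5000, -6.0000]] (det J = -4626.0000).
Solving J·Δ = −F gives Δ = (0.5195, 1.0039, 1.4008).
Then the next iterate is (p, q, r)₁ = (0.0195, -1.9961, -1.5992).

(0.0195, -1.9961, -1.5992)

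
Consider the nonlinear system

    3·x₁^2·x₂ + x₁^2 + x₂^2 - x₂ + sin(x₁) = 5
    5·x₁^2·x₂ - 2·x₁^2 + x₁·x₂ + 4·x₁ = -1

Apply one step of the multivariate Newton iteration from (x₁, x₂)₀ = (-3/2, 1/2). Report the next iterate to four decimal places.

At (-3/2, 1/2): F = (-0.622495, -4.6250).
Jacobian J = [[6·x₁·x₂ + 2·x₁ + cos(x₁), 3·x₁^2 + 2·x₂ - 1], [10·x₁·x₂ - 4·x₁ + x₂ + 4, 5·x₁^2 + x₁]].
At the point, J = [[-7.429263, 6.7500], [3.0000, 9.7500]] (det J = -92.685312).
Solving J·Δ = −F gives Δ = (0.2713, 0.3909).
Then the next iterate is (x₁, x₂)₁ = (-1.2287, 0.8909).

(-1.2287, 0.8909)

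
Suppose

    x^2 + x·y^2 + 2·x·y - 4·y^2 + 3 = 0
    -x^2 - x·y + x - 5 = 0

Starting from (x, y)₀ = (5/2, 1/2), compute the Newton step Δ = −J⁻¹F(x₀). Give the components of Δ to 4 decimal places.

(-52.5000, 90.5000)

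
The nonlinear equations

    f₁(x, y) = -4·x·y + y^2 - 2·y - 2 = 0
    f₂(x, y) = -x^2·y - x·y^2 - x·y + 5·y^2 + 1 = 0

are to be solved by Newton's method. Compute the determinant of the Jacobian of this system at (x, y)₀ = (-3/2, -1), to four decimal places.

-49.0000

J = [[-4·y, -4·x + 2·y - 2], [-2·x·y - y^2 - y, -x^2 - 2·x·y - x + 10·y]].
At the point, J = [[4.0000, 2.0000], [-3.0000, -13.7500]].
det J = -49.0000.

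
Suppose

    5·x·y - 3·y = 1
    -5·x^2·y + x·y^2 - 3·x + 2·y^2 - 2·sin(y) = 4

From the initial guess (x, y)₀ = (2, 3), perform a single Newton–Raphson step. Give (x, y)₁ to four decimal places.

At (2, 3): F = (20.0000, -34.282240).
Jacobian J = [[5·y, 5·x - 3], [-10·x·y + y^2 - 3, -5·x^2 + 2·x·y + 4·y - 2·cos(y)]].
At the point, J = [[15.0000, 7.0000], [-54.0000, 5.979985]] (det J = 467.699775).
Solving J·Δ = −F gives Δ = (-0.7688, -1.2097).
Then the next iterate is (x, y)₁ = (1.2312, 1.7903).

(1.2312, 1.7903)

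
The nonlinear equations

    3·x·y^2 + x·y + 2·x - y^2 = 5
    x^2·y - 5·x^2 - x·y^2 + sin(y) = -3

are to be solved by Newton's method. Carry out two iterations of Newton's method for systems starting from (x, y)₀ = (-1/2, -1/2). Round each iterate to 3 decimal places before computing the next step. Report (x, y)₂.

At (-1/2, -1/2): F = (-6.375, 1.27057).
Jacobian J = [[3·y^2 + y + 2, 6·x·y + x - 2·y], [2·x·y - 10·x - y^2, x^2 - 2·x·y + cos(y)]].
At the point, J = [[2.250, 2.000], [5.250, 0.62758]] (det J = -9.08794).
Solving J·Δ = −F gives Δ = (-0.720, 3.997).
Then the next iterate is (x, y)₁ = (-1.220, 3.497).
Round to (-1.220, 3.497) and repeat: F = (-68.69352, 15.33435), J = [[42.18403, -33.81204], [-8.56169, 9.08358]].
Δ = (1.126, -0.627), so (x, y)₂ = (-0.094, 2.870).

(-0.094, 2.870)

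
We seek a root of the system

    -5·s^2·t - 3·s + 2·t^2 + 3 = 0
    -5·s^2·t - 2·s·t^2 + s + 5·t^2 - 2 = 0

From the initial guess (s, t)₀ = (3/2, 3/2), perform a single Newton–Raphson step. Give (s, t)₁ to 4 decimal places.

At (3/2, 3/2): F = (-13.8750, -12.8750).
Jacobian J = [[-10·s·t - 3, -5·s^2 + 4·t], [-10·s·t - 2·t^2 + 1, -5·s^2 - 4·s·t + 10·t]].
At the point, J = [[-25.5000, -5.2500], [-26.0000, -5.2500]] (det J = -2.6250).
Solving J·Δ = −F gives Δ = (2.0000, -12.3571).
Then the next iterate is (s, t)₁ = (3.5000, -10.8571).

(3.5000, -10.8571)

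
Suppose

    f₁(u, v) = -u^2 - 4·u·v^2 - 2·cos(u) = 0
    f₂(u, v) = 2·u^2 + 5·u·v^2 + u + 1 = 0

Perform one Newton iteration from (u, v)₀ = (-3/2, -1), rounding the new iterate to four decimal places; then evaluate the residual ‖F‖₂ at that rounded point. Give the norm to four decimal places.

1.0847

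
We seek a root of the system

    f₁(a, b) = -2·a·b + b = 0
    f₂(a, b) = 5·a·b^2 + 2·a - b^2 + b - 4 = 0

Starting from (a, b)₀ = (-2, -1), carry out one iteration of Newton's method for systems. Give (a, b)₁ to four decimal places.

(-0.6364, -0.5455)

At (-2, -1): F = (-5.0000, -20.0000).
Jacobian J = [[-2·b, -2·a + 1], [5·b^2 + 2, 10·a·b - 2·b + 1]].
At the point, J = [[2.0000, 5.0000], [7.0000, 23.0000]] (det J = 11.0000).
Solving J·Δ = −F gives Δ = (1.3636, 0.4545).
Then the next iterate is (a, b)₁ = (-0.6364, -0.5455).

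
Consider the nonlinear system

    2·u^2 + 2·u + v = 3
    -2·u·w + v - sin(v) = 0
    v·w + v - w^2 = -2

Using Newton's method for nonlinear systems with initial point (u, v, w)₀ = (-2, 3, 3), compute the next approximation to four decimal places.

At (-2, 3, 3): F = (4.0000, 14.858880, 5.0000).
Jacobian J = [[4·u + 2, 1, 0], [-2·w, -cos(v) + 1, -2·u], [0, w + 1, v - 2·w]].
At the point, J = [[-6.0000, 1.0000, 0.0000], [-6.0000, 1.989992, 4.0000], [0.0000, 4.0000, -3.0000]] (det J = 113.819865).
Solving J·Δ = −F gives Δ = (0.2047, -2.7716, -2.0288).
Then the next iterate is (u, v, w)₁ = (-1.7953, 0.2284, 0.9712).

(-1.7953, 0.2284, 0.9712)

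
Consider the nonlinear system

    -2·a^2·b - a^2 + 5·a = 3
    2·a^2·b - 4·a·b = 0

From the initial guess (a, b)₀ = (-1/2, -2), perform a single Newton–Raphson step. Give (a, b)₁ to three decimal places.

(0.807, -6.273)

At (-1/2, -2): F = (-4.750, -5.000).
Jacobian J = [[-4·a·b - 2·a + 5, -2·a^2], [4·a·b - 4·b, 2·a^2 - 4·a]].
At the point, J = [[2.000, -0.500], [12.000, 2.500]] (det J = 11.000).
Solving J·Δ = −F gives Δ = (1.307, -4.273).
Then the next iterate is (a, b)₁ = (0.807, -6.273).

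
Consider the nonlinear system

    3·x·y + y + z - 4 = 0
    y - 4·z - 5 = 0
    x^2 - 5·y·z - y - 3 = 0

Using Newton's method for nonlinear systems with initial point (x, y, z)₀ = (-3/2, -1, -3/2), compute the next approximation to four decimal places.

(-2.6837, -0.5227, -1.3807)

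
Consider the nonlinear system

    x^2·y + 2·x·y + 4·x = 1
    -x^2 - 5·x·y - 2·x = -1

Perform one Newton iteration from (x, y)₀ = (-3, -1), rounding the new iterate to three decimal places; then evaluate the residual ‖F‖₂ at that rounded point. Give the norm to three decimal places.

At (-3, -1): F = (-16.000, -17.000).
Jacobian J = [[2·x·y + 2·y + 4, x^2 + 2·x], [-2·x - 5·y - 2, -5·x]].
At the point, J = [[8.000, 3.000], [9.000, 15.000]] (det J = 93.000).
Solving J·Δ = −F gives Δ = (2.032, -0.086).
Then the next iterate is (x, y)₁ = (-0.968, -1.086).
Re-evaluating at (-0.968, -1.086): F = (-3.78711, -3.25726), so ‖F‖₂ = 4.995.

4.995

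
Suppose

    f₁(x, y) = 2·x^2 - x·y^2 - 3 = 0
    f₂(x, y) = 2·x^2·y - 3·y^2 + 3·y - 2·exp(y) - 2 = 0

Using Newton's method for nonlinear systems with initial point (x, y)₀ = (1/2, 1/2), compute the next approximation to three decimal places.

(1.682, -0.614)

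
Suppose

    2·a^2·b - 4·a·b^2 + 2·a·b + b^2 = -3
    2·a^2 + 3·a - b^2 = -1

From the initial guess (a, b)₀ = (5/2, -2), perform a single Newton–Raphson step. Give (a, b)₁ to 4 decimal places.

At (5/2, -2): F = (-68.0000, 17.0000).
Jacobian J = [[4·a·b - 4·b^2 + 2·b, 2·a^2 - 8·a·b + 2·a + 2·b], [4·a + 3, -2·b]].
At the point, J = [[-40.0000, 53.5000], [13.0000, 4.0000]] (det J = -855.5000).
Solving J·Δ = −F gives Δ = (-1.3811, 0.2385).
Then the next iterate is (a, b)₁ = (1.1189, -1.7615).

(1.1189, -1.7615)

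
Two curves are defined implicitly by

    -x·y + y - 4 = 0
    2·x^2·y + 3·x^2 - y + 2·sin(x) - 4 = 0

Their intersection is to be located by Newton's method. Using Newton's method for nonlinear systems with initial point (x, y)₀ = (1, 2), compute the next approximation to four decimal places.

(-1.0000, 29.4783)

At (1, 2): F = (-4.0000, 2.682942).
Jacobian J = [[-y, -x + 1], [4·x·y + 6·x + 2·cos(x), 2·x^2 - 1]].
At the point, J = [[-2.0000, 0.0000], [15.080605, 1.0000]] (det J = -2.0000).
Solving J·Δ = −F gives Δ = (-2.0000, 27.4783).
Then the next iterate is (x, y)₁ = (-1.0000, 29.4783).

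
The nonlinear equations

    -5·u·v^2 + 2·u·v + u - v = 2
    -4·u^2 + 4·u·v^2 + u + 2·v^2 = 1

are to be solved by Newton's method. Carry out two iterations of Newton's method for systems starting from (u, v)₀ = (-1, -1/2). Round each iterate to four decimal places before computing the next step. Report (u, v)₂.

(-0.0973, -0.9448)

At (-1, -1/2): F = (-0.2500, -6.5000).
Jacobian J = [[-5·v^2 + 2·v + 1, -10·u·v + 2·u - 1], [-8·u + 4·v^2 + 1, 8·u·v + 4·v]].
At the point, J = [[-1.2500, -8.0000], [10.0000, 2.0000]] (det J = 77.5000).
Solving J·Δ = −F gives Δ = (0.6774, -0.1371).
Then the next iterate is (u, v)₁ = (-0.3226, -0.6371).
Round to (-0.3226, -0.6371) and repeat: F = (-0.619732, -1.450859), J = [[-2.303682, -3.700485], [5.204386, -0.904172]].
Δ = (0.2253, -0.3077), so (u, v)₂ = (-0.0973, -0.9448).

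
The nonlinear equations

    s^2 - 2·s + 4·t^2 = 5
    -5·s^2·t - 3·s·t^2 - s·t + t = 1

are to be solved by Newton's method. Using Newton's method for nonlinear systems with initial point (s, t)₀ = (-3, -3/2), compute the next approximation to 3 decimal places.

At (-3, -3/2): F = (19.000, 80.750).
Jacobian J = [[2·s - 2, 8·t], [-10·s·t - 3·t^2 - t, -5·s^2 - 6·s·t - s + 1]].
At the point, J = [[-8.000, -12.000], [-50.250, -68.000]] (det J = -59.000).
Solving J·Δ = −F gives Δ = (-5.475, 5.233).
Then the next iterate is (s, t)₁ = (-8.475, 3.733).

(-8.475, 3.733)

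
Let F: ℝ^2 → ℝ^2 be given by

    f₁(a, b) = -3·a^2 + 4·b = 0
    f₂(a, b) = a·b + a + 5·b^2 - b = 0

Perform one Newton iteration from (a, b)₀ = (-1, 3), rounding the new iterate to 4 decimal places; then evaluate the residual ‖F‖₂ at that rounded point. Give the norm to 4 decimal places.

8.9035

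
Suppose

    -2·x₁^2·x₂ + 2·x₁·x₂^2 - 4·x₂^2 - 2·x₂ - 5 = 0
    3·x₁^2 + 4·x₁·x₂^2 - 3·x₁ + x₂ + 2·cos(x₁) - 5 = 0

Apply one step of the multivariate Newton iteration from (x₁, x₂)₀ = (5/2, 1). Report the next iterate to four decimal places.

At (5/2, 1): F = (-18.5000, 15.647713).
Jacobian J = [[-4·x₁·x₂ + 2·x₂^2, -2·x₁^2 + 4·x₁·x₂ - 8·x₂ - 2], [6·x₁ + 4·x₂^2 - 2·sin(x₁) - 3, 8·x₁·x₂ + 1]].
At the point, J = [[-8.0000, -12.5000], [14.803056, 21.0000]] (det J = 17.038196).
Solving J·Δ = −F gives Δ = (11.3218, -8.7260).
Then the next iterate is (x₁, x₂)₁ = (13.8218, -7.7260).

(13.8218, -7.7260)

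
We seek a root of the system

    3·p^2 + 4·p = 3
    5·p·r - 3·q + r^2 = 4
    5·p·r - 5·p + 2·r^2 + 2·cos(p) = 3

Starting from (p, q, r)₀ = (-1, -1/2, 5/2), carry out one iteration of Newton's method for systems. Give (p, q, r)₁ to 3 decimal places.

At (-1, -1/2, 5/2): F = (-4.000, -8.750, 3.08060).
Jacobian J = [[6·p + 4, 0, 0], [5·r, -3, 5·p + 2·r], [5·r - 2·sin(p) - 5, 0, 5·p + 4·r]].
At the point, J = [[-2.000, 0.000, 0.000], [12.500, -3.000, 0.000], [9.18294, 0.000, 5.000]] (det J = 30.000).
Solving J·Δ = −F gives Δ = (-2.000, -11.250, 3.057).
Then the next iterate is (p, q, r)₁ = (-3.000, -11.750, 5.557).

(-3.000, -11.750, 5.557)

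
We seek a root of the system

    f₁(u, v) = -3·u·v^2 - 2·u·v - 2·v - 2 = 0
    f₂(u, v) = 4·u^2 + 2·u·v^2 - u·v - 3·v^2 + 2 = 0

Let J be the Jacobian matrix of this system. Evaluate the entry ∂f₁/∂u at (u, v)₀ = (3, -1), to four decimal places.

-1.0000

∂f₁/∂u = -3·v^2 - 2·v.
At (3, -1) this is -1.0000.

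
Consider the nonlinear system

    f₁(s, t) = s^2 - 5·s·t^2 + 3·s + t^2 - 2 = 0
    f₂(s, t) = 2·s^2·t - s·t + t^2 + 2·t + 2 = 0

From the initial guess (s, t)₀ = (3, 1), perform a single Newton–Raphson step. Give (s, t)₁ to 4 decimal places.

At (3, 1): F = (2.0000, 20.0000).
Jacobian J = [[2·s - 5·t^2 + 3, -10·s·t + 2·t], [4·s·t - t, 2·s^2 - s + 2·t + 2]].
At the point, J = [[4.0000, -28.0000], [11.0000, 19.0000]] (det J = 384.0000).
Solving J·Δ = −F gives Δ = (-1.5573, -0.1510).
Then the next iterate is (s, t)₁ = (1.4427, 0.8490).

(1.4427, 0.8490)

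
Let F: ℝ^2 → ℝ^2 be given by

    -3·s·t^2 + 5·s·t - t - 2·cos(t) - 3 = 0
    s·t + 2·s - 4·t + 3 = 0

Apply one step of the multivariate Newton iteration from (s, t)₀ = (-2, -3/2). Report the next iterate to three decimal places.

At (-2, -3/2): F = (26.85853, 8.000).
Jacobian J = [[-3·t^2 + 5·t, -6·s·t + 5·s + 2·sin(t) - 1], [t + 2, s - 4]].
At the point, J = [[-14.250, -30.99499], [0.500, -6.000]] (det J = 100.99749).
Solving J·Δ = −F gives Δ = (-0.860, 1.262).
Then the next iterate is (s, t)₁ = (-2.860, -0.238).

(-2.860, -0.238)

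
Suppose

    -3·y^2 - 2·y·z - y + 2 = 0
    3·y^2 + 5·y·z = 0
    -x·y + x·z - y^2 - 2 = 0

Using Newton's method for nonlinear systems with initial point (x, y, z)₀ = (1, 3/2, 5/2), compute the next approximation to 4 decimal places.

(3.8411, 0.9453, 0.6901)

At (1, 3/2, 5/2): F = (-13.7500, 25.5000, -3.2500).
Jacobian J = [[0, -6·y - 2·z - 1, -2·y], [0, 6·y + 5·z, 5·y], [-y + z, -x - 2·y, x]].
At the point, J = [[0.0000, -15.0000, -3.0000], [0.0000, 21.5000, 7.5000], [1.0000, -4.0000, 1.0000]] (det J = -48.0000).
Solving J·Δ = −F gives Δ = (2.8411, -0.5547, -1.8099).
Then the next iterate is (x, y, z)₁ = (3.8411, 0.9453, 0.6901).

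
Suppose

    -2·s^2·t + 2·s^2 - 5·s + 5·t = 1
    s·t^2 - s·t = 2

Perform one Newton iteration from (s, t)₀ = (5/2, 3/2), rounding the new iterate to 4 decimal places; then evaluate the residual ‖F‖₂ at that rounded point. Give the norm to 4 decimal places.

0.7245

At (5/2, 3/2): F = (-12.2500, -0.1250).
Jacobian J = [[-4·s·t + 4·s - 5, -2·s^2 + 5], [t^2 - t, 2·s·t - s]].
At the point, J = [[-10.0000, -7.5000], [0.7500, 5.0000]] (det J = -44.3750).
Solving J·Δ = −F gives Δ = (-1.4014, 0.2352).
Then the next iterate is (s, t)₁ = (1.0986, 1.7352).
Re-evaluating at (1.0986, 1.7352): F = (0.408342, -0.598495), so ‖F‖₂ = 0.7245.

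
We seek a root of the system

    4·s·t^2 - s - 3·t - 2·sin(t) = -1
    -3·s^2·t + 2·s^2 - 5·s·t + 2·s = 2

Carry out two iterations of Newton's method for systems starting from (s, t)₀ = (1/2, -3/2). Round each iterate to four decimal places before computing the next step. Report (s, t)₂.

At (1/2, -3/2): F = (11.494990, 4.3750).
Jacobian J = [[4·t^2 - 1, 8·s·t - 2·cos(t) - 3], [-6·s·t + 4·s - 5·t + 2, -3·s^2 - 5·s]].
At the point, J = [[8.0000, -9.141474], [16.0000, -3.2500]] (det J = 120.263590).
Solving J·Δ = −F gives Δ = (-0.0219, 1.2383).
Then the next iterate is (s, t)₁ = (0.4781, -0.2617).
Round to (0.4781, -0.2617) and repeat: F = (1.955420, 0.218411), J = [[-0.726052, -5.932853], [5.971613, -3.076239]].
Δ = (0.1253, 0.3143), so (s, t)₂ = (0.6034, 0.0526).

(0.6034, 0.0526)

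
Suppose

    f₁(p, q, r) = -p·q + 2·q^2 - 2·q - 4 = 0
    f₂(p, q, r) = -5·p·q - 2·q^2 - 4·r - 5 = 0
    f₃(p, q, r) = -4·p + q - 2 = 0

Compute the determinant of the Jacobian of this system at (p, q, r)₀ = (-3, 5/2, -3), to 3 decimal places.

166.000

J = [[-q, -p + 4·q - 2, 0], [-5·q, -5·p - 4·q, -4], [-4, 1, 0]].
At the point, J = [[-2.500, 11.000, 0.000], [-12.500, 5.000, -4.000], [-4.000, 1.000, 0.000]].
det J = 166.000.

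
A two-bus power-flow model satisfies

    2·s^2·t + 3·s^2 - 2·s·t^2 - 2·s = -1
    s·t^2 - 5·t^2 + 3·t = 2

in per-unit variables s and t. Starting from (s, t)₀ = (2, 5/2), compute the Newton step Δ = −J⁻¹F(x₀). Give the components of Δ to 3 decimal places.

(-1.533, -1.903)

At (2, 5/2): F = (4.000, -13.250).
Jacobian J = [[4·s·t + 6·s - 2·t^2 - 2, 2·s^2 - 4·s·t], [t^2, 2·s·t - 10·t + 3]].
At the point, J = [[17.500, -12.000], [6.250, -12.000]] (det J = -135.000).
Solving J·Δ = −F gives Δ = (-1.533, -1.903).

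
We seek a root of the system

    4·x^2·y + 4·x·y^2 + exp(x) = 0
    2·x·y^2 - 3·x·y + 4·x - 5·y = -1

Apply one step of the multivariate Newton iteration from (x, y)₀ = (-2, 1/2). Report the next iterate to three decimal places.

At (-2, 1/2): F = (6.13534, -7.500).
Jacobian J = [[8·x·y + 4·y^2 + exp(x), 4·x^2 + 8·x·y], [2·y^2 - 3·y + 4, 4·x·y - 3·x - 5]].
At the point, J = [[-6.86466, 8.000], [3.000, -3.000]] (det J = -3.40601).
Solving J·Δ = −F gives Δ = (12.212, 9.712).
Then the next iterate is (x, y)₁ = (10.212, 10.212).

(10.212, 10.212)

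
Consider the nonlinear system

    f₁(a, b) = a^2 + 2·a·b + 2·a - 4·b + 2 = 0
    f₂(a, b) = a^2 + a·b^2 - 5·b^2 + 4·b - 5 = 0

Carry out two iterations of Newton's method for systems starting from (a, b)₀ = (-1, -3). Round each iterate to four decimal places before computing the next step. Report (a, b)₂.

At (-1, -3): F = (19.0000, -70.0000).
Jacobian J = [[2·a + 2·b + 2, 2·a - 4], [2·a + b^2, 2·a·b - 10·b + 4]].
At the point, J = [[-6.0000, -6.0000], [7.0000, 40.0000]] (det J = -198.0000).
Solving J·Δ = −F gives Δ = (1.7172, 1.4495).
Then the next iterate is (a, b)₁ = (0.7172, -1.5505).
Round to (0.7172, -1.5505) and repeat: F = (7.926739, -20.983691), J = [[0.3334, -2.5656], [3.838450, 17.280963]].
Δ = (-5.3267, 2.3974), so (a, b)₂ = (-4.6095, 0.8469).

(-4.6095, 0.8469)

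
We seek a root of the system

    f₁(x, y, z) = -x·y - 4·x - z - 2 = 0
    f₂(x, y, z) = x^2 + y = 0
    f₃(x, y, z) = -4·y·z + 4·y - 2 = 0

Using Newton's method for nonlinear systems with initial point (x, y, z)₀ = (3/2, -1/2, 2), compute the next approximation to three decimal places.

(1.946, -3.589, -4.179)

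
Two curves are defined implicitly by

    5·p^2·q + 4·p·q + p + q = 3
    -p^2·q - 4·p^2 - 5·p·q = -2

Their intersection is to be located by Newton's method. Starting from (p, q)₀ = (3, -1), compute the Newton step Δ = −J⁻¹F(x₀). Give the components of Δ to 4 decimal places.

(-1.2755, 0.2743)

At (3, -1): F = (-58.0000, -10.0000).
Jacobian J = [[10·p·q + 4·q + 1, 5·p^2 + 4·p + 1], [-2·p·q - 8·p - 5·q, -p^2 - 5·p]].
At the point, J = [[-33.0000, 58.0000], [-13.0000, -24.0000]] (det J = 1546.0000).
Solving J·Δ = −F gives Δ = (-1.2755, 0.2743).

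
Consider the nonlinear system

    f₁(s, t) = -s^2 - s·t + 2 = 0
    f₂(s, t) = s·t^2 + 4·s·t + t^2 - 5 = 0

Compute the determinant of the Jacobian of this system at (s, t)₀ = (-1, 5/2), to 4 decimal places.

-14.2500

J = [[-2·s - t, -s], [t^2 + 4·t, 2·s·t + 4·s + 2·t]].
At the point, J = [[-0.5000, 1.0000], [16.2500, -4.0000]].
det J = -14.2500.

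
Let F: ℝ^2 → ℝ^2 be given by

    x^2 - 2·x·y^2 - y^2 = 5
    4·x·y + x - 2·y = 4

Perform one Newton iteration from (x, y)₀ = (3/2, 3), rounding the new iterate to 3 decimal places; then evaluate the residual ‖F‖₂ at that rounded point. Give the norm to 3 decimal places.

12.038

At (3/2, 3): F = (-38.750, 9.500).
Jacobian J = [[2·x - 2·y^2, -4·x·y - 2·y], [4·y + 1, 4·x - 2]].
At the point, J = [[-15.000, -24.000], [13.000, 4.000]] (det J = 252.000).
Solving J·Δ = −F gives Δ = (-0.290, -1.434).
Then the next iterate is (x, y)₁ = (1.210, 1.566).
Re-evaluating at (1.210, 1.566): F = (-11.92296, 1.65744), so ‖F‖₂ = 12.038.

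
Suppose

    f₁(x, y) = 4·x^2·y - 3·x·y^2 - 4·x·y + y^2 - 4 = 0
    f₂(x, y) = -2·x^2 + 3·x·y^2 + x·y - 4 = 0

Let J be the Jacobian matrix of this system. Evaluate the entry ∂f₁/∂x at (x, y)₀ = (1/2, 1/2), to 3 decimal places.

-0.750

∂f₁/∂x = 8·x·y - 3·y^2 - 4·y.
At (1/2, 1/2) this is -0.750.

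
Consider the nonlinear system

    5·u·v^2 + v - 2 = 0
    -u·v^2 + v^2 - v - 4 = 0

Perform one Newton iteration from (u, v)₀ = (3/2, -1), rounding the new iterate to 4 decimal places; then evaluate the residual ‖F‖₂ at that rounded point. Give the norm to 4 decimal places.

At (3/2, -1): F = (4.5000, -3.5000).
Jacobian J = [[5·v^2, 10·u·v + 1], [-v^2, -2·u·v + 2·v - 1]].
At the point, J = [[5.0000, -14.0000], [-1.0000, 0.0000]] (det J = -14.0000).
Solving J·Δ = −F gives Δ = (-3.5000, -0.9286).
Then the next iterate is (u, v)₁ = (-2.0000, -1.9286).
Re-evaluating at (-2.0000, -1.9286): F = (-41.123580, 9.087094), so ‖F‖₂ = 42.1156.

42.1156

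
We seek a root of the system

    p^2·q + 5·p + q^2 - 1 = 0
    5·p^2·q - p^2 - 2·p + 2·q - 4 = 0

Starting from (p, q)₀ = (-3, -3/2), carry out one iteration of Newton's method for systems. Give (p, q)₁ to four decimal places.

At (-3, -3/2): F = (-27.2500, -77.5000).
Jacobian J = [[2·p·q + 5, p^2 + 2·q], [10·p·q - 2·p - 2, 5·p^2 + 2]].
At the point, J = [[14.0000, 6.0000], [49.0000, 47.0000]] (det J = 364.0000).
Solving J·Δ = −F gives Δ = (2.2411, -0.6875).
Then the next iterate is (p, q)₁ = (-0.7589, -2.1875).

(-0.7589, -2.1875)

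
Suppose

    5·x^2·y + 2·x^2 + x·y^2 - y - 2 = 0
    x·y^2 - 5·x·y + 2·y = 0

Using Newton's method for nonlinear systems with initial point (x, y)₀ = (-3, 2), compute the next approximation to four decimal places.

(-4.6486, -4.3784)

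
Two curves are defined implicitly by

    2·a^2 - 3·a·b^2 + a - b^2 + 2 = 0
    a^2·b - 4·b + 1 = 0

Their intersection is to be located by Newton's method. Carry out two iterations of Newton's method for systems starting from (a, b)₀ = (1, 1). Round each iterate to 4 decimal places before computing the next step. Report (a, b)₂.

At (1, 1): F = (1.0000, -2.0000).
Jacobian J = [[4·a - 3·b^2 + 1, -6·a·b - 2·b], [2·a·b, a^2 - 4]].
At the point, J = [[2.0000, -8.0000], [2.0000, -3.0000]] (det J = 10.0000).
Solving J·Δ = −F gives Δ = (1.9000, 0.6000).
Then the next iterate is (a, b)₁ = (2.9000, 1.6000).
Round to (2.9000, 1.6000) and repeat: F = (-3.1120, 8.0560), J = [[4.9200, -31.0400], [9.2800, 4.4100]].
Δ = (-0.7630, -0.2212), so (a, b)₂ = (2.1370, 1.3788).

(2.1370, 1.3788)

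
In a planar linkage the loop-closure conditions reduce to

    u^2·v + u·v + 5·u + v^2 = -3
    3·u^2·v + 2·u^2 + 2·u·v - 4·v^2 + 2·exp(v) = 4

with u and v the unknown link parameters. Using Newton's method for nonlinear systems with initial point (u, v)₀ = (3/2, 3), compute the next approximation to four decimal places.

(-6.2198, 13.3064)

At (3/2, 3): F = (30.7500, 33.921074).
Jacobian J = [[2·u·v + v + 5, u^2 + u + 2·v], [6·u·v + 4·u + 2·v, 3·u^2 + 2·u - 8·v + 2·exp(v)]].
At the point, J = [[17.0000, 9.7500], [39.0000, 25.921074]] (det J = 60.408255).
Solving J·Δ = −F gives Δ = (-7.7198, 10.3064).
Then the next iterate is (u, v)₁ = (-6.2198, 13.3064).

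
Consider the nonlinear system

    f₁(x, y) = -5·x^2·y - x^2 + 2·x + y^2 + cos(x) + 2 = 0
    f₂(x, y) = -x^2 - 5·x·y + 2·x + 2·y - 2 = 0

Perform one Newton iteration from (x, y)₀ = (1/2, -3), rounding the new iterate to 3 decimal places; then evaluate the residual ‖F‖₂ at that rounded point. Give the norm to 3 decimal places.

5.042

At (1/2, -3): F = (16.37758, 0.250).
Jacobian J = [[-10·x·y - 2·x - sin(x) + 2, -5·x^2 + 2·y], [-2·x - 5·y + 2, -5·x + 2]].
At the point, J = [[15.52057, -7.250], [16.000, -0.500]] (det J = 108.23971).
Solving J·Δ = −F gives Δ = (0.059, 2.385).
Then the next iterate is (x, y)₁ = (0.559, -0.615).
Re-evaluating at (0.559, -0.615): F = (4.99241, -0.70556), so ‖F‖₂ = 5.042.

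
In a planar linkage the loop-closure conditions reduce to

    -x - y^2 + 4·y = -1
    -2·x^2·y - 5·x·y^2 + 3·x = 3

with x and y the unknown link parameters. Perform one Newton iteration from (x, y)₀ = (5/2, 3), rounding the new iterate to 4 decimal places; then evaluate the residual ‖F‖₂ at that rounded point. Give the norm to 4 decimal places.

1005.7436

At (5/2, 3): F = (1.5000, -145.5000).
Jacobian J = [[-1, -2·y + 4], [-4·x·y - 5·y^2 + 3, -2·x^2 - 10·x·y]].
At the point, J = [[-1.0000, -2.0000], [-72.0000, -87.5000]] (det J = -56.5000).
Solving J·Δ = −F gives Δ = (-7.4735, 4.4867).
Then the next iterate is (x, y)₁ = (-4.9735, 7.4867).
Re-evaluating at (-4.9735, 7.4867): F = (-20.130377, 1005.542143), so ‖F‖₂ = 1005.7436.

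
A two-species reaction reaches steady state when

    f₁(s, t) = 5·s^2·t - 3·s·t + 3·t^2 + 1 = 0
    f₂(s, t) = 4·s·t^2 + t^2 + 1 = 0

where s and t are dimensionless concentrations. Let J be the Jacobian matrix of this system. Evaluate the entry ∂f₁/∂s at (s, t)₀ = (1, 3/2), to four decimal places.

10.5000

∂f₁/∂s = 10·s·t - 3·t.
At (1, 3/2) this is 10.5000.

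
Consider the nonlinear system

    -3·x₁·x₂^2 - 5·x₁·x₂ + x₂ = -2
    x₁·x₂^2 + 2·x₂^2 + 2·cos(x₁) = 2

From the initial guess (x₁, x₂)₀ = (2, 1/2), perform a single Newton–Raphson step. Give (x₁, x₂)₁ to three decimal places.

(0.810, 0.491)

At (2, 1/2): F = (-4.000, -1.83229).
Jacobian J = [[-3·x₂^2 - 5·x₂, -6·x₁·x₂ - 5·x₁ + 1], [x₂^2 - 2·sin(x₁), 2·x₁·x₂ + 4·x₂]].
At the point, J = [[-3.250, -15.000], [-1.56859, 4.000]] (det J = -36.52892).
Solving J·Δ = −F gives Δ = (-1.190, -0.009).
Then the next iterate is (x₁, x₂)₁ = (0.810, 0.491).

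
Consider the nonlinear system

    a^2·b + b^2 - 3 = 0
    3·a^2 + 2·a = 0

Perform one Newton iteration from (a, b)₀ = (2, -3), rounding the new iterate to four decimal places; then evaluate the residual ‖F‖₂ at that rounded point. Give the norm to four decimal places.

At (2, -3): F = (-6.0000, 16.0000).
Jacobian J = [[2·a·b, a^2 + 2·b], [6·a + 2, 0]].
At the point, J = [[-12.0000, -2.0000], [14.0000, 0.0000]] (det J = 28.0000).
Solving J·Δ = −F gives Δ = (-1.1429, 3.8571).
Then the next iterate is (a, b)₁ = (0.8571, 0.8571).
Re-evaluating at (0.8571, 0.8571): F = (-1.635736, 3.918061), so ‖F‖₂ = 4.2458.

4.2458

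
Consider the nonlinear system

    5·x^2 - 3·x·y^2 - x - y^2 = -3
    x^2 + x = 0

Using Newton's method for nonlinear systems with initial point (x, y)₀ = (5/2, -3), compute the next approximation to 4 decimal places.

(1.0417, -2.2083)

At (5/2, -3): F = (-44.7500, 8.7500).
Jacobian J = [[10·x - 3·y^2 - 1, -6·x·y - 2·y], [2·x + 1, 0]].
At the point, J = [[-3.0000, 51.0000], [6.0000, 0.0000]] (det J = -306.0000).
Solving J·Δ = −F gives Δ = (-1.4583, 0.7917).
Then the next iterate is (x, y)₁ = (1.0417, -2.2083).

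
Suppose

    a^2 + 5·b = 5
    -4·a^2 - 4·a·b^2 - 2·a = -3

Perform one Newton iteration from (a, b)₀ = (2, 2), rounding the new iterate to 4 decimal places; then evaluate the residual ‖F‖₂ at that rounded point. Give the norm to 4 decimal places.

44.2679

At (2, 2): F = (9.0000, -49.0000).
Jacobian J = [[2·a, 5], [-8·a - 4·b^2 - 2, -8·a·b]].
At the point, J = [[4.0000, 5.0000], [-34.0000, -32.0000]] (det J = 42.0000).
Solving J·Δ = −F gives Δ = (1.0238, -2.6190).
Then the next iterate is (a, b)₁ = (3.0238, -0.6190).
Re-evaluating at (3.0238, -0.6190): F = (1.048366, -44.255475), so ‖F‖₂ = 44.2679.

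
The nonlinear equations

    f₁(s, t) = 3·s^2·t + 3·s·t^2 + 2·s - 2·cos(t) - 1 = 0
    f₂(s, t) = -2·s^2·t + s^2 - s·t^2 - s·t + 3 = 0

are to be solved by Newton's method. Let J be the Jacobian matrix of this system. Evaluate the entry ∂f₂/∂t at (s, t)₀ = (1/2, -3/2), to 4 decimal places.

0.5000

∂f₂/∂t = -2·s^2 - 2·s·t - s.
At (1/2, -3/2) this is 0.5000.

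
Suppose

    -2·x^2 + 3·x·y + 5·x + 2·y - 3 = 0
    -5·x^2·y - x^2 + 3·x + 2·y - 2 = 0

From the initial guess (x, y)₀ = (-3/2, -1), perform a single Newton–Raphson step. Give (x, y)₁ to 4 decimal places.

(-0.2889, -2.1244)

At (-3/2, -1): F = (-12.5000, 0.5000).
Jacobian J = [[-4·x + 3·y + 5, 3·x + 2], [-10·x·y - 2·x + 3, -5·x^2 + 2]].
At the point, J = [[8.0000, -2.5000], [-9.0000, -9.2500]] (det J = -96.5000).
Solving J·Δ = −F gives Δ = (1.2111, -1.1244).
Then the next iterate is (x, y)₁ = (-0.2889, -2.1244).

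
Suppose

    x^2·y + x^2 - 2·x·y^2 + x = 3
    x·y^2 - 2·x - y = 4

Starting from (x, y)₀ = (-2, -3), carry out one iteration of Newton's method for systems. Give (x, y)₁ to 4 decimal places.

At (-2, -3): F = (23.0000, -15.0000).
Jacobian J = [[2·x·y + 2·x - 2·y^2 + 1, x^2 - 4·x·y], [y^2 - 2, 2·x·y - 1]].
At the point, J = [[-9.0000, -20.0000], [7.0000, 11.0000]] (det J = 41.0000).
Solving J·Δ = −F gives Δ = (1.1463, 0.6341).
Then the next iterate is (x, y)₁ = (-0.8537, -2.3659).

(-0.8537, -2.3659)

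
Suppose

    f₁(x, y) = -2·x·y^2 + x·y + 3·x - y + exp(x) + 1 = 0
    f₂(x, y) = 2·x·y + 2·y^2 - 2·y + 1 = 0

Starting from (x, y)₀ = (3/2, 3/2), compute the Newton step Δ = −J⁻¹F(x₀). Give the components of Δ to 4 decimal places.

At (3/2, 3/2): F = (3.981689, 7.0000).
Jacobian J = [[-2·y^2 + y + exp(x) + 3, -4·x·y + x - 1], [2·y, 2·x + 4·y - 2]].
At the point, J = [[4.481689, -8.5000], [3.0000, 7.0000]] (det J = 56.871823).
Solving J·Δ = −F gives Δ = (-1.5363, -0.3416).

(-1.5363, -0.3416)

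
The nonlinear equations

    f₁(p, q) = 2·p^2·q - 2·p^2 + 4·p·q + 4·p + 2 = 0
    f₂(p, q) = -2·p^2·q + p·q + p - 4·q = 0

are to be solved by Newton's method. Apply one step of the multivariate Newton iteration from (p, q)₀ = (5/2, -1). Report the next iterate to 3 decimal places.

(3.395, 0.818)

At (5/2, -1): F = (-23.000, 16.500).
Jacobian J = [[4·p·q - 4·p + 4·q + 4, 2·p^2 + 4·p], [-4·p·q + q + 1, -2·p^2 + p - 4]].
At the point, J = [[-20.000, 22.500], [10.000, -14.000]] (det J = 55.000).
Solving J·Δ = −F gives Δ = (0.895, 1.818).
Then the next iterate is (p, q)₁ = (3.395, 0.818).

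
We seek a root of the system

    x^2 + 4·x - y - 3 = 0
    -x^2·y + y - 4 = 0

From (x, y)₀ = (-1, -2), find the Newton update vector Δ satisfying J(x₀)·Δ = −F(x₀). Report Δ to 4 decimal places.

At (-1, -2): F = (-4.0000, -4.0000).
Jacobian J = [[2·x + 4, -1], [-2·x·y, -x^2 + 1]].
At the point, J = [[2.0000, -1.0000], [-4.0000, 0.0000]] (det J = -4.0000).
Solving J·Δ = −F gives Δ = (-1.0000, -6.0000).

(-1.0000, -6.0000)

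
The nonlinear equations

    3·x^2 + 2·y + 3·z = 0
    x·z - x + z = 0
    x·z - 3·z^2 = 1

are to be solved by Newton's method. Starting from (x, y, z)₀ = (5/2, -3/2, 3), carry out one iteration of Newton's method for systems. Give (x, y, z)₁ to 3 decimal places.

(1.241, -2.083, 1.434)

At (5/2, -3/2, 3): F = (24.750, 8.000, -20.500).
Jacobian J = [[6·x, 2, 3], [z - 1, 0, x + 1], [z, 0, x - 6·z]].
At the point, J = [[15.000, 2.000, 3.000], [2.000, 0.000, 3.500], [3.000, 0.000, -15.500]] (det J = 83.000).
Solving J·Δ = −F gives Δ = (-1.259, -0.583, -1.566).
Then the next iterate is (x, y, z)₁ = (1.241, -2.083, 1.434).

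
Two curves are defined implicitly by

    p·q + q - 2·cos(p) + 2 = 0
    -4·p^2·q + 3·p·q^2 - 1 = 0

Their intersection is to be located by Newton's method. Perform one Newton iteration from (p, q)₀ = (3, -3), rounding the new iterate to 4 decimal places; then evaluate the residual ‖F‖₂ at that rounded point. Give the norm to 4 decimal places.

45.2044

At (3, -3): F = (-8.020015, 188.0000).
Jacobian J = [[q + 2·sin(p), p + 1], [-8·p·q + 3·q^2, -4·p^2 + 6·p·q]].
At the point, J = [[-2.717760, 4.0000], [99.0000, -90.0000]] (det J = -151.401601).
Solving J·Δ = −F gives Δ = (-0.1995, 1.8695).
Then the next iterate is (p, q)₁ = (2.8005, -1.1305).
Re-evaluating at (2.8005, -1.1305): F = (-0.411686, 45.202514), so ‖F‖₂ = 45.2044.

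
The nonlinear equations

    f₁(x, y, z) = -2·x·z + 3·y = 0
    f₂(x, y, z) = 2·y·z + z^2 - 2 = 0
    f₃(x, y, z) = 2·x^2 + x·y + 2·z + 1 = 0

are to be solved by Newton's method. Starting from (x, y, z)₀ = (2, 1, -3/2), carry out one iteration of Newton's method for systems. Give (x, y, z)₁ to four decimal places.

(1.2007, -0.1735, -0.7296)

At (2, 1, -3/2): F = (9.0000, -2.7500, 8.0000).
Jacobian J = [[-2·z, 3, -2·x], [0, 2·z, 2·y + 2·z], [4·x + y, x, 2]].
At the point, J = [[3.0000, 3.0000, -4.0000], [0.0000, -3.0000, -1.0000], [9.0000, 2.0000, 2.0000]] (det J = -147.0000).
Solving J·Δ = −F gives Δ = (-0.7993, -1.1735, 0.7704).
Then the next iterate is (x, y, z)₁ = (1.2007, -0.1735, -0.7296).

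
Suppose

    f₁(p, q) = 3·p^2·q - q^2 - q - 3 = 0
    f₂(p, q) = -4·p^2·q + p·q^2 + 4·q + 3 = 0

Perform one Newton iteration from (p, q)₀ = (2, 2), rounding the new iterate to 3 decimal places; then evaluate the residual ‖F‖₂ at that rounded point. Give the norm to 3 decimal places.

3.933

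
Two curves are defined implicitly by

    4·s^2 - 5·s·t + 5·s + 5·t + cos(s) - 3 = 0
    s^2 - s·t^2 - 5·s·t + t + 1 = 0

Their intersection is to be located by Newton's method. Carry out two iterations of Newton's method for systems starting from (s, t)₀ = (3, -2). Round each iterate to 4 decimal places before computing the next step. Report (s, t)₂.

(0.1289, -0.4877)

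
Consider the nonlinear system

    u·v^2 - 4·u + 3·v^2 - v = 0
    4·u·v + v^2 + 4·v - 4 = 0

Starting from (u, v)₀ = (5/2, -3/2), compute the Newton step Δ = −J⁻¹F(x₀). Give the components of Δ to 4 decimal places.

(-2.8612, 0.5075)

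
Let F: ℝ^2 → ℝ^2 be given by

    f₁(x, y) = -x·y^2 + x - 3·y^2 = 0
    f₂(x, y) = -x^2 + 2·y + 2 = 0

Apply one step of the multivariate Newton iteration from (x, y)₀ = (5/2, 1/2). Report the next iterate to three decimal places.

(1.899, 0.623)

At (5/2, 1/2): F = (1.125, -3.250).
Jacobian J = [[-y^2 + 1, -2·x·y - 6·y], [-2·x, 2]].
At the point, J = [[0.750, -5.500], [-5.000, 2.000]] (det J = -26.000).
Solving J·Δ = −F gives Δ = (-0.601, 0.123).
Then the next iterate is (x, y)₁ = (1.899, 0.623).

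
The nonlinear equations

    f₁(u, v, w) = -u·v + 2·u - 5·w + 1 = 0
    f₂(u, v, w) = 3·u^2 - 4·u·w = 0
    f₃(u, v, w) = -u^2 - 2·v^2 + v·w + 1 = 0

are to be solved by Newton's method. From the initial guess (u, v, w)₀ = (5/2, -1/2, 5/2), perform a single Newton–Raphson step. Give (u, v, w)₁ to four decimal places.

(0.4976, -1.3500, 0.8738)

At (5/2, -1/2, 5/2): F = (-5.2500, -6.2500, -7.0000).
Jacobian J = [[-v + 2, -u, -5], [6·u - 4·w, 0, -4·u], [-2·u, -4·v + w, v]].
At the point, J = [[2.5000, -2.5000, -5.0000], [5.0000, 0.0000, -10.0000], [-5.0000, 4.5000, -0.5000]] (det J = -131.2500).
Solving J·Δ = −F gives Δ = (-2.0024, -0.8500, -1.6262).
Then the next iterate is (u, v, w)₁ = (0.4976, -1.3500, 0.8738).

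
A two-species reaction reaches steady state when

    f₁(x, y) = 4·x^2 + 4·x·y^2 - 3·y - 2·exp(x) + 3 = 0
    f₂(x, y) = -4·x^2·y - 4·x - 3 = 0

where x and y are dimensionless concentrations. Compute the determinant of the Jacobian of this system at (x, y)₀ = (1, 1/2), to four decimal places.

-6.2537

J = [[8·x + 4·y^2 - 2·exp(x), 8·x·y - 3], [-8·x·y - 4, -4·x^2]].
At the point, J = [[3.563436, 1.0000], [-8.0000, -4.0000]].
det J = -6.2537.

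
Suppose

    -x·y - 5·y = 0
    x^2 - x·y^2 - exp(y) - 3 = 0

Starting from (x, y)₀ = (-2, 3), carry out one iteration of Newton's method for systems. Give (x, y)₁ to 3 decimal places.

(2.715, -4.715)

At (-2, 3): F = (-9.000, -1.08554).
Jacobian J = [[-y, -x - 5], [2·x - y^2, -2·x·y - exp(y)]].
At the point, J = [[-3.000, -3.000], [-13.000, -8.08554]] (det J = -14.74339).
Solving J·Δ = −F gives Δ = (4.715, -7.715).
Then the next iterate is (x, y)₁ = (2.715, -4.715).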